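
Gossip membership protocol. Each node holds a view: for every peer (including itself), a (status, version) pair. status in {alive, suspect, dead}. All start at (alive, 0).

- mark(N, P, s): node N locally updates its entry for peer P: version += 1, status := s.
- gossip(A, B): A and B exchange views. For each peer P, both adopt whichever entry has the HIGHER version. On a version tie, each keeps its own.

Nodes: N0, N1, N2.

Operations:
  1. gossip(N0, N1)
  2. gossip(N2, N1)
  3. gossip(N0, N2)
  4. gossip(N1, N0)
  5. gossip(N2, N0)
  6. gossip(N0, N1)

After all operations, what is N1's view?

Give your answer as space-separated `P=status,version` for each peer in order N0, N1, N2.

Answer: N0=alive,0 N1=alive,0 N2=alive,0

Derivation:
Op 1: gossip N0<->N1 -> N0.N0=(alive,v0) N0.N1=(alive,v0) N0.N2=(alive,v0) | N1.N0=(alive,v0) N1.N1=(alive,v0) N1.N2=(alive,v0)
Op 2: gossip N2<->N1 -> N2.N0=(alive,v0) N2.N1=(alive,v0) N2.N2=(alive,v0) | N1.N0=(alive,v0) N1.N1=(alive,v0) N1.N2=(alive,v0)
Op 3: gossip N0<->N2 -> N0.N0=(alive,v0) N0.N1=(alive,v0) N0.N2=(alive,v0) | N2.N0=(alive,v0) N2.N1=(alive,v0) N2.N2=(alive,v0)
Op 4: gossip N1<->N0 -> N1.N0=(alive,v0) N1.N1=(alive,v0) N1.N2=(alive,v0) | N0.N0=(alive,v0) N0.N1=(alive,v0) N0.N2=(alive,v0)
Op 5: gossip N2<->N0 -> N2.N0=(alive,v0) N2.N1=(alive,v0) N2.N2=(alive,v0) | N0.N0=(alive,v0) N0.N1=(alive,v0) N0.N2=(alive,v0)
Op 6: gossip N0<->N1 -> N0.N0=(alive,v0) N0.N1=(alive,v0) N0.N2=(alive,v0) | N1.N0=(alive,v0) N1.N1=(alive,v0) N1.N2=(alive,v0)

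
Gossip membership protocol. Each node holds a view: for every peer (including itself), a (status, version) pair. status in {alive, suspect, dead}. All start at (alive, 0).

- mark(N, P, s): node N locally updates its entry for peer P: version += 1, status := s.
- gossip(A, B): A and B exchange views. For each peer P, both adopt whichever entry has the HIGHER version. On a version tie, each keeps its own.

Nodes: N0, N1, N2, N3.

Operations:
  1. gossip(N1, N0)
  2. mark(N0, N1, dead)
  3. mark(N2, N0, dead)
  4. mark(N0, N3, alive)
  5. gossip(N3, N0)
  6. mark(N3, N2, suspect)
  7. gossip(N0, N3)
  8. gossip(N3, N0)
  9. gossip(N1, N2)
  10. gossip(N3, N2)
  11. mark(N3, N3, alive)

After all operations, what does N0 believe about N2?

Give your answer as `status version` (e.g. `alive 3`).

Answer: suspect 1

Derivation:
Op 1: gossip N1<->N0 -> N1.N0=(alive,v0) N1.N1=(alive,v0) N1.N2=(alive,v0) N1.N3=(alive,v0) | N0.N0=(alive,v0) N0.N1=(alive,v0) N0.N2=(alive,v0) N0.N3=(alive,v0)
Op 2: N0 marks N1=dead -> (dead,v1)
Op 3: N2 marks N0=dead -> (dead,v1)
Op 4: N0 marks N3=alive -> (alive,v1)
Op 5: gossip N3<->N0 -> N3.N0=(alive,v0) N3.N1=(dead,v1) N3.N2=(alive,v0) N3.N3=(alive,v1) | N0.N0=(alive,v0) N0.N1=(dead,v1) N0.N2=(alive,v0) N0.N3=(alive,v1)
Op 6: N3 marks N2=suspect -> (suspect,v1)
Op 7: gossip N0<->N3 -> N0.N0=(alive,v0) N0.N1=(dead,v1) N0.N2=(suspect,v1) N0.N3=(alive,v1) | N3.N0=(alive,v0) N3.N1=(dead,v1) N3.N2=(suspect,v1) N3.N3=(alive,v1)
Op 8: gossip N3<->N0 -> N3.N0=(alive,v0) N3.N1=(dead,v1) N3.N2=(suspect,v1) N3.N3=(alive,v1) | N0.N0=(alive,v0) N0.N1=(dead,v1) N0.N2=(suspect,v1) N0.N3=(alive,v1)
Op 9: gossip N1<->N2 -> N1.N0=(dead,v1) N1.N1=(alive,v0) N1.N2=(alive,v0) N1.N3=(alive,v0) | N2.N0=(dead,v1) N2.N1=(alive,v0) N2.N2=(alive,v0) N2.N3=(alive,v0)
Op 10: gossip N3<->N2 -> N3.N0=(dead,v1) N3.N1=(dead,v1) N3.N2=(suspect,v1) N3.N3=(alive,v1) | N2.N0=(dead,v1) N2.N1=(dead,v1) N2.N2=(suspect,v1) N2.N3=(alive,v1)
Op 11: N3 marks N3=alive -> (alive,v2)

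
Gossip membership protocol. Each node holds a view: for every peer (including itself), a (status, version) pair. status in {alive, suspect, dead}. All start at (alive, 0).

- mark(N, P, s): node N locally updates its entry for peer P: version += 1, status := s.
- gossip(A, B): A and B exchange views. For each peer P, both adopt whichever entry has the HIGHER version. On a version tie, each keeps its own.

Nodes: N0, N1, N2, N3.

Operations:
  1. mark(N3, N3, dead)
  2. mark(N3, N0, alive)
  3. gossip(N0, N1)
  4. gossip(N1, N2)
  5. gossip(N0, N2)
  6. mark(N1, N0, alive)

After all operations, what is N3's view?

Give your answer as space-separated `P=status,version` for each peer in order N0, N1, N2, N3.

Answer: N0=alive,1 N1=alive,0 N2=alive,0 N3=dead,1

Derivation:
Op 1: N3 marks N3=dead -> (dead,v1)
Op 2: N3 marks N0=alive -> (alive,v1)
Op 3: gossip N0<->N1 -> N0.N0=(alive,v0) N0.N1=(alive,v0) N0.N2=(alive,v0) N0.N3=(alive,v0) | N1.N0=(alive,v0) N1.N1=(alive,v0) N1.N2=(alive,v0) N1.N3=(alive,v0)
Op 4: gossip N1<->N2 -> N1.N0=(alive,v0) N1.N1=(alive,v0) N1.N2=(alive,v0) N1.N3=(alive,v0) | N2.N0=(alive,v0) N2.N1=(alive,v0) N2.N2=(alive,v0) N2.N3=(alive,v0)
Op 5: gossip N0<->N2 -> N0.N0=(alive,v0) N0.N1=(alive,v0) N0.N2=(alive,v0) N0.N3=(alive,v0) | N2.N0=(alive,v0) N2.N1=(alive,v0) N2.N2=(alive,v0) N2.N3=(alive,v0)
Op 6: N1 marks N0=alive -> (alive,v1)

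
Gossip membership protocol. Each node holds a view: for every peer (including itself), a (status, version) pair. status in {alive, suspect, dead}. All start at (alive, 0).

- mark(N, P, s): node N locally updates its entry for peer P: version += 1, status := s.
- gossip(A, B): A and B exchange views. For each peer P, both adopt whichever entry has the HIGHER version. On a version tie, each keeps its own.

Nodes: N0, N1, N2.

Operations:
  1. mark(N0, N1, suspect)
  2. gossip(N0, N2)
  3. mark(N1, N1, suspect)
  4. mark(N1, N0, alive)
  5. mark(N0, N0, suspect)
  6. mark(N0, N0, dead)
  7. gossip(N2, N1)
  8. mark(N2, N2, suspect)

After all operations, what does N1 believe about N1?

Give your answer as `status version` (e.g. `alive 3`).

Answer: suspect 1

Derivation:
Op 1: N0 marks N1=suspect -> (suspect,v1)
Op 2: gossip N0<->N2 -> N0.N0=(alive,v0) N0.N1=(suspect,v1) N0.N2=(alive,v0) | N2.N0=(alive,v0) N2.N1=(suspect,v1) N2.N2=(alive,v0)
Op 3: N1 marks N1=suspect -> (suspect,v1)
Op 4: N1 marks N0=alive -> (alive,v1)
Op 5: N0 marks N0=suspect -> (suspect,v1)
Op 6: N0 marks N0=dead -> (dead,v2)
Op 7: gossip N2<->N1 -> N2.N0=(alive,v1) N2.N1=(suspect,v1) N2.N2=(alive,v0) | N1.N0=(alive,v1) N1.N1=(suspect,v1) N1.N2=(alive,v0)
Op 8: N2 marks N2=suspect -> (suspect,v1)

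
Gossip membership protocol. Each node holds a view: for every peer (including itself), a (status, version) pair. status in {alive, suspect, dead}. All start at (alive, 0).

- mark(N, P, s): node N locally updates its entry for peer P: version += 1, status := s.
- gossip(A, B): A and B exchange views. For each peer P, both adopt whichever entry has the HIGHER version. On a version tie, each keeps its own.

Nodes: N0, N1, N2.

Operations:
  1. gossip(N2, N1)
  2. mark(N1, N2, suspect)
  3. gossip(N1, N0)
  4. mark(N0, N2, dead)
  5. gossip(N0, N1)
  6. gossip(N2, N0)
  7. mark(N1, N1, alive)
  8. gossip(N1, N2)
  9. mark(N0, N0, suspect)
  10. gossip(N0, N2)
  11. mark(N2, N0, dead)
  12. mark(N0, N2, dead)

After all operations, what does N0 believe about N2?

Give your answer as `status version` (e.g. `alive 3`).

Op 1: gossip N2<->N1 -> N2.N0=(alive,v0) N2.N1=(alive,v0) N2.N2=(alive,v0) | N1.N0=(alive,v0) N1.N1=(alive,v0) N1.N2=(alive,v0)
Op 2: N1 marks N2=suspect -> (suspect,v1)
Op 3: gossip N1<->N0 -> N1.N0=(alive,v0) N1.N1=(alive,v0) N1.N2=(suspect,v1) | N0.N0=(alive,v0) N0.N1=(alive,v0) N0.N2=(suspect,v1)
Op 4: N0 marks N2=dead -> (dead,v2)
Op 5: gossip N0<->N1 -> N0.N0=(alive,v0) N0.N1=(alive,v0) N0.N2=(dead,v2) | N1.N0=(alive,v0) N1.N1=(alive,v0) N1.N2=(dead,v2)
Op 6: gossip N2<->N0 -> N2.N0=(alive,v0) N2.N1=(alive,v0) N2.N2=(dead,v2) | N0.N0=(alive,v0) N0.N1=(alive,v0) N0.N2=(dead,v2)
Op 7: N1 marks N1=alive -> (alive,v1)
Op 8: gossip N1<->N2 -> N1.N0=(alive,v0) N1.N1=(alive,v1) N1.N2=(dead,v2) | N2.N0=(alive,v0) N2.N1=(alive,v1) N2.N2=(dead,v2)
Op 9: N0 marks N0=suspect -> (suspect,v1)
Op 10: gossip N0<->N2 -> N0.N0=(suspect,v1) N0.N1=(alive,v1) N0.N2=(dead,v2) | N2.N0=(suspect,v1) N2.N1=(alive,v1) N2.N2=(dead,v2)
Op 11: N2 marks N0=dead -> (dead,v2)
Op 12: N0 marks N2=dead -> (dead,v3)

Answer: dead 3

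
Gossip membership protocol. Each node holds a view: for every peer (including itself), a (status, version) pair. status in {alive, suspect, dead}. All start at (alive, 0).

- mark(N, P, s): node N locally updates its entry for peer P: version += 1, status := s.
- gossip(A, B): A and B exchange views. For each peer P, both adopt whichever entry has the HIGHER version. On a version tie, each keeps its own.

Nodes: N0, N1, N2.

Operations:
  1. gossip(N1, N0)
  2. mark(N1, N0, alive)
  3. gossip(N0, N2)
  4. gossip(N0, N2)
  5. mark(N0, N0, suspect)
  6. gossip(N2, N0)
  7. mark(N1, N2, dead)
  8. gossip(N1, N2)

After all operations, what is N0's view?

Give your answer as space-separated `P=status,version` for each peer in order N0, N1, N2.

Answer: N0=suspect,1 N1=alive,0 N2=alive,0

Derivation:
Op 1: gossip N1<->N0 -> N1.N0=(alive,v0) N1.N1=(alive,v0) N1.N2=(alive,v0) | N0.N0=(alive,v0) N0.N1=(alive,v0) N0.N2=(alive,v0)
Op 2: N1 marks N0=alive -> (alive,v1)
Op 3: gossip N0<->N2 -> N0.N0=(alive,v0) N0.N1=(alive,v0) N0.N2=(alive,v0) | N2.N0=(alive,v0) N2.N1=(alive,v0) N2.N2=(alive,v0)
Op 4: gossip N0<->N2 -> N0.N0=(alive,v0) N0.N1=(alive,v0) N0.N2=(alive,v0) | N2.N0=(alive,v0) N2.N1=(alive,v0) N2.N2=(alive,v0)
Op 5: N0 marks N0=suspect -> (suspect,v1)
Op 6: gossip N2<->N0 -> N2.N0=(suspect,v1) N2.N1=(alive,v0) N2.N2=(alive,v0) | N0.N0=(suspect,v1) N0.N1=(alive,v0) N0.N2=(alive,v0)
Op 7: N1 marks N2=dead -> (dead,v1)
Op 8: gossip N1<->N2 -> N1.N0=(alive,v1) N1.N1=(alive,v0) N1.N2=(dead,v1) | N2.N0=(suspect,v1) N2.N1=(alive,v0) N2.N2=(dead,v1)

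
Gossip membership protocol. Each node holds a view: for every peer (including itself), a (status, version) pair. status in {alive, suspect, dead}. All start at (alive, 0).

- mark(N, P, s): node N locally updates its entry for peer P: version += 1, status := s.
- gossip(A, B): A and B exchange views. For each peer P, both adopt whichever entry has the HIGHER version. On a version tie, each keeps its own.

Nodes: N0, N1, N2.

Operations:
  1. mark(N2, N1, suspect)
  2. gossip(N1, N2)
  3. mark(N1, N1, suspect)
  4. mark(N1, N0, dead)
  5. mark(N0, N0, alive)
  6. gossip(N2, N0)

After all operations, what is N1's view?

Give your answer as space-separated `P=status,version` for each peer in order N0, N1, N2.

Answer: N0=dead,1 N1=suspect,2 N2=alive,0

Derivation:
Op 1: N2 marks N1=suspect -> (suspect,v1)
Op 2: gossip N1<->N2 -> N1.N0=(alive,v0) N1.N1=(suspect,v1) N1.N2=(alive,v0) | N2.N0=(alive,v0) N2.N1=(suspect,v1) N2.N2=(alive,v0)
Op 3: N1 marks N1=suspect -> (suspect,v2)
Op 4: N1 marks N0=dead -> (dead,v1)
Op 5: N0 marks N0=alive -> (alive,v1)
Op 6: gossip N2<->N0 -> N2.N0=(alive,v1) N2.N1=(suspect,v1) N2.N2=(alive,v0) | N0.N0=(alive,v1) N0.N1=(suspect,v1) N0.N2=(alive,v0)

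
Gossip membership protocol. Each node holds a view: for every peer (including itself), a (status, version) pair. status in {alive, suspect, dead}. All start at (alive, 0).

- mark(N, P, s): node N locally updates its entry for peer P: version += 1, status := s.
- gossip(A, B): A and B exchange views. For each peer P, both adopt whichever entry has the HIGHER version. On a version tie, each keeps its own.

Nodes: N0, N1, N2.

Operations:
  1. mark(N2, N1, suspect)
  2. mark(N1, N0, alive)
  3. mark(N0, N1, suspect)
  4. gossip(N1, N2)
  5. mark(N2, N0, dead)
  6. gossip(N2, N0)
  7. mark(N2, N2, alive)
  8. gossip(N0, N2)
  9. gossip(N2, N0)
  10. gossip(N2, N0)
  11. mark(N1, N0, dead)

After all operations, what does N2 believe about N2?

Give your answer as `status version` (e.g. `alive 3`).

Answer: alive 1

Derivation:
Op 1: N2 marks N1=suspect -> (suspect,v1)
Op 2: N1 marks N0=alive -> (alive,v1)
Op 3: N0 marks N1=suspect -> (suspect,v1)
Op 4: gossip N1<->N2 -> N1.N0=(alive,v1) N1.N1=(suspect,v1) N1.N2=(alive,v0) | N2.N0=(alive,v1) N2.N1=(suspect,v1) N2.N2=(alive,v0)
Op 5: N2 marks N0=dead -> (dead,v2)
Op 6: gossip N2<->N0 -> N2.N0=(dead,v2) N2.N1=(suspect,v1) N2.N2=(alive,v0) | N0.N0=(dead,v2) N0.N1=(suspect,v1) N0.N2=(alive,v0)
Op 7: N2 marks N2=alive -> (alive,v1)
Op 8: gossip N0<->N2 -> N0.N0=(dead,v2) N0.N1=(suspect,v1) N0.N2=(alive,v1) | N2.N0=(dead,v2) N2.N1=(suspect,v1) N2.N2=(alive,v1)
Op 9: gossip N2<->N0 -> N2.N0=(dead,v2) N2.N1=(suspect,v1) N2.N2=(alive,v1) | N0.N0=(dead,v2) N0.N1=(suspect,v1) N0.N2=(alive,v1)
Op 10: gossip N2<->N0 -> N2.N0=(dead,v2) N2.N1=(suspect,v1) N2.N2=(alive,v1) | N0.N0=(dead,v2) N0.N1=(suspect,v1) N0.N2=(alive,v1)
Op 11: N1 marks N0=dead -> (dead,v2)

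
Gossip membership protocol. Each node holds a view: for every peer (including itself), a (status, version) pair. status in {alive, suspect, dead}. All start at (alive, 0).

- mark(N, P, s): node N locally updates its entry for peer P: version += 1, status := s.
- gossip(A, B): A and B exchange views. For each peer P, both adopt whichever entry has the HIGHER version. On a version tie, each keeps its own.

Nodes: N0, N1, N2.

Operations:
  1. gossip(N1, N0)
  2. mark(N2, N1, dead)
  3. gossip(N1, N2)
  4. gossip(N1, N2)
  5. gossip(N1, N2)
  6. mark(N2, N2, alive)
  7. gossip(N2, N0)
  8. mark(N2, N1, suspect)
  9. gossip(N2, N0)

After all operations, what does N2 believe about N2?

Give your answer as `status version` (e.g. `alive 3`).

Answer: alive 1

Derivation:
Op 1: gossip N1<->N0 -> N1.N0=(alive,v0) N1.N1=(alive,v0) N1.N2=(alive,v0) | N0.N0=(alive,v0) N0.N1=(alive,v0) N0.N2=(alive,v0)
Op 2: N2 marks N1=dead -> (dead,v1)
Op 3: gossip N1<->N2 -> N1.N0=(alive,v0) N1.N1=(dead,v1) N1.N2=(alive,v0) | N2.N0=(alive,v0) N2.N1=(dead,v1) N2.N2=(alive,v0)
Op 4: gossip N1<->N2 -> N1.N0=(alive,v0) N1.N1=(dead,v1) N1.N2=(alive,v0) | N2.N0=(alive,v0) N2.N1=(dead,v1) N2.N2=(alive,v0)
Op 5: gossip N1<->N2 -> N1.N0=(alive,v0) N1.N1=(dead,v1) N1.N2=(alive,v0) | N2.N0=(alive,v0) N2.N1=(dead,v1) N2.N2=(alive,v0)
Op 6: N2 marks N2=alive -> (alive,v1)
Op 7: gossip N2<->N0 -> N2.N0=(alive,v0) N2.N1=(dead,v1) N2.N2=(alive,v1) | N0.N0=(alive,v0) N0.N1=(dead,v1) N0.N2=(alive,v1)
Op 8: N2 marks N1=suspect -> (suspect,v2)
Op 9: gossip N2<->N0 -> N2.N0=(alive,v0) N2.N1=(suspect,v2) N2.N2=(alive,v1) | N0.N0=(alive,v0) N0.N1=(suspect,v2) N0.N2=(alive,v1)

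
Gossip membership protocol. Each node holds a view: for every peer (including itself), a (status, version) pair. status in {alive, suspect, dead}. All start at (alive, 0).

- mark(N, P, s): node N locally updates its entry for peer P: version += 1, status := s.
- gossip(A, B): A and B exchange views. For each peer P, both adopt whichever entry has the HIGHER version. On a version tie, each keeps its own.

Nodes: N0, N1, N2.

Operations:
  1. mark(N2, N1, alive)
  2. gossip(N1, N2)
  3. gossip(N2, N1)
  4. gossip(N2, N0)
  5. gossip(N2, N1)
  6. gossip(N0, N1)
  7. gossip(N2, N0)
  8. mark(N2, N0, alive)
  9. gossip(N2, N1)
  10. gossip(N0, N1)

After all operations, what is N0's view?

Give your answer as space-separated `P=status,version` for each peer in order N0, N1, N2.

Op 1: N2 marks N1=alive -> (alive,v1)
Op 2: gossip N1<->N2 -> N1.N0=(alive,v0) N1.N1=(alive,v1) N1.N2=(alive,v0) | N2.N0=(alive,v0) N2.N1=(alive,v1) N2.N2=(alive,v0)
Op 3: gossip N2<->N1 -> N2.N0=(alive,v0) N2.N1=(alive,v1) N2.N2=(alive,v0) | N1.N0=(alive,v0) N1.N1=(alive,v1) N1.N2=(alive,v0)
Op 4: gossip N2<->N0 -> N2.N0=(alive,v0) N2.N1=(alive,v1) N2.N2=(alive,v0) | N0.N0=(alive,v0) N0.N1=(alive,v1) N0.N2=(alive,v0)
Op 5: gossip N2<->N1 -> N2.N0=(alive,v0) N2.N1=(alive,v1) N2.N2=(alive,v0) | N1.N0=(alive,v0) N1.N1=(alive,v1) N1.N2=(alive,v0)
Op 6: gossip N0<->N1 -> N0.N0=(alive,v0) N0.N1=(alive,v1) N0.N2=(alive,v0) | N1.N0=(alive,v0) N1.N1=(alive,v1) N1.N2=(alive,v0)
Op 7: gossip N2<->N0 -> N2.N0=(alive,v0) N2.N1=(alive,v1) N2.N2=(alive,v0) | N0.N0=(alive,v0) N0.N1=(alive,v1) N0.N2=(alive,v0)
Op 8: N2 marks N0=alive -> (alive,v1)
Op 9: gossip N2<->N1 -> N2.N0=(alive,v1) N2.N1=(alive,v1) N2.N2=(alive,v0) | N1.N0=(alive,v1) N1.N1=(alive,v1) N1.N2=(alive,v0)
Op 10: gossip N0<->N1 -> N0.N0=(alive,v1) N0.N1=(alive,v1) N0.N2=(alive,v0) | N1.N0=(alive,v1) N1.N1=(alive,v1) N1.N2=(alive,v0)

Answer: N0=alive,1 N1=alive,1 N2=alive,0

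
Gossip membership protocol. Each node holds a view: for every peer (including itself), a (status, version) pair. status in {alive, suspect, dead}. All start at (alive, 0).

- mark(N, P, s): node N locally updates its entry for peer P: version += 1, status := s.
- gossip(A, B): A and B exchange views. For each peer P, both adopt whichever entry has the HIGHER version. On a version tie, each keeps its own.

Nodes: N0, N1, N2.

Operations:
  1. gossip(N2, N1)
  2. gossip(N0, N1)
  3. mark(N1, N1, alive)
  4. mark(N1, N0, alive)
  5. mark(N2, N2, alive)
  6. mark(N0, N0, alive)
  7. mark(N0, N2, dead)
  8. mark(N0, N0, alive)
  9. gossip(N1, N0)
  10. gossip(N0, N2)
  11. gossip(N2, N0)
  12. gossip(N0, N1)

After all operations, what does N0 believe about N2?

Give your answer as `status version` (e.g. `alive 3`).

Op 1: gossip N2<->N1 -> N2.N0=(alive,v0) N2.N1=(alive,v0) N2.N2=(alive,v0) | N1.N0=(alive,v0) N1.N1=(alive,v0) N1.N2=(alive,v0)
Op 2: gossip N0<->N1 -> N0.N0=(alive,v0) N0.N1=(alive,v0) N0.N2=(alive,v0) | N1.N0=(alive,v0) N1.N1=(alive,v0) N1.N2=(alive,v0)
Op 3: N1 marks N1=alive -> (alive,v1)
Op 4: N1 marks N0=alive -> (alive,v1)
Op 5: N2 marks N2=alive -> (alive,v1)
Op 6: N0 marks N0=alive -> (alive,v1)
Op 7: N0 marks N2=dead -> (dead,v1)
Op 8: N0 marks N0=alive -> (alive,v2)
Op 9: gossip N1<->N0 -> N1.N0=(alive,v2) N1.N1=(alive,v1) N1.N2=(dead,v1) | N0.N0=(alive,v2) N0.N1=(alive,v1) N0.N2=(dead,v1)
Op 10: gossip N0<->N2 -> N0.N0=(alive,v2) N0.N1=(alive,v1) N0.N2=(dead,v1) | N2.N0=(alive,v2) N2.N1=(alive,v1) N2.N2=(alive,v1)
Op 11: gossip N2<->N0 -> N2.N0=(alive,v2) N2.N1=(alive,v1) N2.N2=(alive,v1) | N0.N0=(alive,v2) N0.N1=(alive,v1) N0.N2=(dead,v1)
Op 12: gossip N0<->N1 -> N0.N0=(alive,v2) N0.N1=(alive,v1) N0.N2=(dead,v1) | N1.N0=(alive,v2) N1.N1=(alive,v1) N1.N2=(dead,v1)

Answer: dead 1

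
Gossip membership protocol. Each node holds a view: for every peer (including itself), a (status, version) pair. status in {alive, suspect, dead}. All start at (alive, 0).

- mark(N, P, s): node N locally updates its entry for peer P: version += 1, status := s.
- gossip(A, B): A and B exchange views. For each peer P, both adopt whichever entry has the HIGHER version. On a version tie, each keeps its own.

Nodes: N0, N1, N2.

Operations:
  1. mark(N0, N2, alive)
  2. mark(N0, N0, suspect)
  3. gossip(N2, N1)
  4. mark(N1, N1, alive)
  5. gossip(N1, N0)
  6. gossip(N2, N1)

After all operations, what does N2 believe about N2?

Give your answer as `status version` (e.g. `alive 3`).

Op 1: N0 marks N2=alive -> (alive,v1)
Op 2: N0 marks N0=suspect -> (suspect,v1)
Op 3: gossip N2<->N1 -> N2.N0=(alive,v0) N2.N1=(alive,v0) N2.N2=(alive,v0) | N1.N0=(alive,v0) N1.N1=(alive,v0) N1.N2=(alive,v0)
Op 4: N1 marks N1=alive -> (alive,v1)
Op 5: gossip N1<->N0 -> N1.N0=(suspect,v1) N1.N1=(alive,v1) N1.N2=(alive,v1) | N0.N0=(suspect,v1) N0.N1=(alive,v1) N0.N2=(alive,v1)
Op 6: gossip N2<->N1 -> N2.N0=(suspect,v1) N2.N1=(alive,v1) N2.N2=(alive,v1) | N1.N0=(suspect,v1) N1.N1=(alive,v1) N1.N2=(alive,v1)

Answer: alive 1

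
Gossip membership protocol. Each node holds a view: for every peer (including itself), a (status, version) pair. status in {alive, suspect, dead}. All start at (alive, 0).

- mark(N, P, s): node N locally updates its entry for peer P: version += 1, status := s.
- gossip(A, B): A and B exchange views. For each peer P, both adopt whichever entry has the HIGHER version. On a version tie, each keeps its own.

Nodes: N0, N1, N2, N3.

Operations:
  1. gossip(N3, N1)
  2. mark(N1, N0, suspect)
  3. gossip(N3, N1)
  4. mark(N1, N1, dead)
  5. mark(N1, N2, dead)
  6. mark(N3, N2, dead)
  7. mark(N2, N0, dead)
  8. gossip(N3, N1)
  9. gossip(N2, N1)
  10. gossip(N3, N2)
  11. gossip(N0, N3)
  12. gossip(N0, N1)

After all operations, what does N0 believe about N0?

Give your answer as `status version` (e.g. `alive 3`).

Op 1: gossip N3<->N1 -> N3.N0=(alive,v0) N3.N1=(alive,v0) N3.N2=(alive,v0) N3.N3=(alive,v0) | N1.N0=(alive,v0) N1.N1=(alive,v0) N1.N2=(alive,v0) N1.N3=(alive,v0)
Op 2: N1 marks N0=suspect -> (suspect,v1)
Op 3: gossip N3<->N1 -> N3.N0=(suspect,v1) N3.N1=(alive,v0) N3.N2=(alive,v0) N3.N3=(alive,v0) | N1.N0=(suspect,v1) N1.N1=(alive,v0) N1.N2=(alive,v0) N1.N3=(alive,v0)
Op 4: N1 marks N1=dead -> (dead,v1)
Op 5: N1 marks N2=dead -> (dead,v1)
Op 6: N3 marks N2=dead -> (dead,v1)
Op 7: N2 marks N0=dead -> (dead,v1)
Op 8: gossip N3<->N1 -> N3.N0=(suspect,v1) N3.N1=(dead,v1) N3.N2=(dead,v1) N3.N3=(alive,v0) | N1.N0=(suspect,v1) N1.N1=(dead,v1) N1.N2=(dead,v1) N1.N3=(alive,v0)
Op 9: gossip N2<->N1 -> N2.N0=(dead,v1) N2.N1=(dead,v1) N2.N2=(dead,v1) N2.N3=(alive,v0) | N1.N0=(suspect,v1) N1.N1=(dead,v1) N1.N2=(dead,v1) N1.N3=(alive,v0)
Op 10: gossip N3<->N2 -> N3.N0=(suspect,v1) N3.N1=(dead,v1) N3.N2=(dead,v1) N3.N3=(alive,v0) | N2.N0=(dead,v1) N2.N1=(dead,v1) N2.N2=(dead,v1) N2.N3=(alive,v0)
Op 11: gossip N0<->N3 -> N0.N0=(suspect,v1) N0.N1=(dead,v1) N0.N2=(dead,v1) N0.N3=(alive,v0) | N3.N0=(suspect,v1) N3.N1=(dead,v1) N3.N2=(dead,v1) N3.N3=(alive,v0)
Op 12: gossip N0<->N1 -> N0.N0=(suspect,v1) N0.N1=(dead,v1) N0.N2=(dead,v1) N0.N3=(alive,v0) | N1.N0=(suspect,v1) N1.N1=(dead,v1) N1.N2=(dead,v1) N1.N3=(alive,v0)

Answer: suspect 1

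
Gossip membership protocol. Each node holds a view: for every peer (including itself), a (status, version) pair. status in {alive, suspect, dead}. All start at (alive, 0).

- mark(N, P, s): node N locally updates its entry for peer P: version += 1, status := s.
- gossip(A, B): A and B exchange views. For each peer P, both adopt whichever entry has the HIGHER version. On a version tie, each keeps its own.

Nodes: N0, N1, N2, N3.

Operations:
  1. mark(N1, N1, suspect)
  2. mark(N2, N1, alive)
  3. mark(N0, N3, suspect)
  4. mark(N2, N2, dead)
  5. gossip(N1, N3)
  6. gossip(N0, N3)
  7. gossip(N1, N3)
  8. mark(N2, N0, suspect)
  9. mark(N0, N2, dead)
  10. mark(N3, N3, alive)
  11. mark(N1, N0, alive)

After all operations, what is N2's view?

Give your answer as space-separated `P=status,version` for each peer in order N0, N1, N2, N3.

Op 1: N1 marks N1=suspect -> (suspect,v1)
Op 2: N2 marks N1=alive -> (alive,v1)
Op 3: N0 marks N3=suspect -> (suspect,v1)
Op 4: N2 marks N2=dead -> (dead,v1)
Op 5: gossip N1<->N3 -> N1.N0=(alive,v0) N1.N1=(suspect,v1) N1.N2=(alive,v0) N1.N3=(alive,v0) | N3.N0=(alive,v0) N3.N1=(suspect,v1) N3.N2=(alive,v0) N3.N3=(alive,v0)
Op 6: gossip N0<->N3 -> N0.N0=(alive,v0) N0.N1=(suspect,v1) N0.N2=(alive,v0) N0.N3=(suspect,v1) | N3.N0=(alive,v0) N3.N1=(suspect,v1) N3.N2=(alive,v0) N3.N3=(suspect,v1)
Op 7: gossip N1<->N3 -> N1.N0=(alive,v0) N1.N1=(suspect,v1) N1.N2=(alive,v0) N1.N3=(suspect,v1) | N3.N0=(alive,v0) N3.N1=(suspect,v1) N3.N2=(alive,v0) N3.N3=(suspect,v1)
Op 8: N2 marks N0=suspect -> (suspect,v1)
Op 9: N0 marks N2=dead -> (dead,v1)
Op 10: N3 marks N3=alive -> (alive,v2)
Op 11: N1 marks N0=alive -> (alive,v1)

Answer: N0=suspect,1 N1=alive,1 N2=dead,1 N3=alive,0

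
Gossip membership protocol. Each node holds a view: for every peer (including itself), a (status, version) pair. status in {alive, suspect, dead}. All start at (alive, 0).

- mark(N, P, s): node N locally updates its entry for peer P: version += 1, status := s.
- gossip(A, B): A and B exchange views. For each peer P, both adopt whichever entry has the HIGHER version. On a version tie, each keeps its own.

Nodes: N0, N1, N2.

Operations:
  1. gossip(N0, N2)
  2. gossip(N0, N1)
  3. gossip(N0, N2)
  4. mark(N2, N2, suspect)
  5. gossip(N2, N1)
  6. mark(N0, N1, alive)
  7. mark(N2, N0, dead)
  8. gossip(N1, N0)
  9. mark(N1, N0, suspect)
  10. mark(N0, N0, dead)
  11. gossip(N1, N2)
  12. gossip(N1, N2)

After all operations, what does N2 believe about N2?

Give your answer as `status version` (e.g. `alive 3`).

Op 1: gossip N0<->N2 -> N0.N0=(alive,v0) N0.N1=(alive,v0) N0.N2=(alive,v0) | N2.N0=(alive,v0) N2.N1=(alive,v0) N2.N2=(alive,v0)
Op 2: gossip N0<->N1 -> N0.N0=(alive,v0) N0.N1=(alive,v0) N0.N2=(alive,v0) | N1.N0=(alive,v0) N1.N1=(alive,v0) N1.N2=(alive,v0)
Op 3: gossip N0<->N2 -> N0.N0=(alive,v0) N0.N1=(alive,v0) N0.N2=(alive,v0) | N2.N0=(alive,v0) N2.N1=(alive,v0) N2.N2=(alive,v0)
Op 4: N2 marks N2=suspect -> (suspect,v1)
Op 5: gossip N2<->N1 -> N2.N0=(alive,v0) N2.N1=(alive,v0) N2.N2=(suspect,v1) | N1.N0=(alive,v0) N1.N1=(alive,v0) N1.N2=(suspect,v1)
Op 6: N0 marks N1=alive -> (alive,v1)
Op 7: N2 marks N0=dead -> (dead,v1)
Op 8: gossip N1<->N0 -> N1.N0=(alive,v0) N1.N1=(alive,v1) N1.N2=(suspect,v1) | N0.N0=(alive,v0) N0.N1=(alive,v1) N0.N2=(suspect,v1)
Op 9: N1 marks N0=suspect -> (suspect,v1)
Op 10: N0 marks N0=dead -> (dead,v1)
Op 11: gossip N1<->N2 -> N1.N0=(suspect,v1) N1.N1=(alive,v1) N1.N2=(suspect,v1) | N2.N0=(dead,v1) N2.N1=(alive,v1) N2.N2=(suspect,v1)
Op 12: gossip N1<->N2 -> N1.N0=(suspect,v1) N1.N1=(alive,v1) N1.N2=(suspect,v1) | N2.N0=(dead,v1) N2.N1=(alive,v1) N2.N2=(suspect,v1)

Answer: suspect 1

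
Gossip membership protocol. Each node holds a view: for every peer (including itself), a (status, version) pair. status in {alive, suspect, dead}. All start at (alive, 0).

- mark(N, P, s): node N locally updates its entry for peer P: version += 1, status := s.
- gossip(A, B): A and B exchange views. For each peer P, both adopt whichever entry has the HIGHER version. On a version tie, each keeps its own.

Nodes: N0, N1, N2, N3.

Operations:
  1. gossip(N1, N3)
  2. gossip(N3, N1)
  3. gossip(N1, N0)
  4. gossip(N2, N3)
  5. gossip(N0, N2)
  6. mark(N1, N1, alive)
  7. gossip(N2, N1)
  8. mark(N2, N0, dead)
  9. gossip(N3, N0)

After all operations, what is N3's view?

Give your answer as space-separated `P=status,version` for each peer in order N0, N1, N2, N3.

Op 1: gossip N1<->N3 -> N1.N0=(alive,v0) N1.N1=(alive,v0) N1.N2=(alive,v0) N1.N3=(alive,v0) | N3.N0=(alive,v0) N3.N1=(alive,v0) N3.N2=(alive,v0) N3.N3=(alive,v0)
Op 2: gossip N3<->N1 -> N3.N0=(alive,v0) N3.N1=(alive,v0) N3.N2=(alive,v0) N3.N3=(alive,v0) | N1.N0=(alive,v0) N1.N1=(alive,v0) N1.N2=(alive,v0) N1.N3=(alive,v0)
Op 3: gossip N1<->N0 -> N1.N0=(alive,v0) N1.N1=(alive,v0) N1.N2=(alive,v0) N1.N3=(alive,v0) | N0.N0=(alive,v0) N0.N1=(alive,v0) N0.N2=(alive,v0) N0.N3=(alive,v0)
Op 4: gossip N2<->N3 -> N2.N0=(alive,v0) N2.N1=(alive,v0) N2.N2=(alive,v0) N2.N3=(alive,v0) | N3.N0=(alive,v0) N3.N1=(alive,v0) N3.N2=(alive,v0) N3.N3=(alive,v0)
Op 5: gossip N0<->N2 -> N0.N0=(alive,v0) N0.N1=(alive,v0) N0.N2=(alive,v0) N0.N3=(alive,v0) | N2.N0=(alive,v0) N2.N1=(alive,v0) N2.N2=(alive,v0) N2.N3=(alive,v0)
Op 6: N1 marks N1=alive -> (alive,v1)
Op 7: gossip N2<->N1 -> N2.N0=(alive,v0) N2.N1=(alive,v1) N2.N2=(alive,v0) N2.N3=(alive,v0) | N1.N0=(alive,v0) N1.N1=(alive,v1) N1.N2=(alive,v0) N1.N3=(alive,v0)
Op 8: N2 marks N0=dead -> (dead,v1)
Op 9: gossip N3<->N0 -> N3.N0=(alive,v0) N3.N1=(alive,v0) N3.N2=(alive,v0) N3.N3=(alive,v0) | N0.N0=(alive,v0) N0.N1=(alive,v0) N0.N2=(alive,v0) N0.N3=(alive,v0)

Answer: N0=alive,0 N1=alive,0 N2=alive,0 N3=alive,0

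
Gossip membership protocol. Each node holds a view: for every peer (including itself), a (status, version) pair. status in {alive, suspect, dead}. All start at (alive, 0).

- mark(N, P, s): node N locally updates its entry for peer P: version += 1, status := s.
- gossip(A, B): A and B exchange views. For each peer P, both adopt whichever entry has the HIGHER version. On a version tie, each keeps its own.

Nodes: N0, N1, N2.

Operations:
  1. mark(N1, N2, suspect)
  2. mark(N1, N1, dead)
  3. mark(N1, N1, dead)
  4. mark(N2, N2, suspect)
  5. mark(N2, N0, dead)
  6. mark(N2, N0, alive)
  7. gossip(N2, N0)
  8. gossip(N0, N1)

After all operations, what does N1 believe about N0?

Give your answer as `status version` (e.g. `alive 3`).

Op 1: N1 marks N2=suspect -> (suspect,v1)
Op 2: N1 marks N1=dead -> (dead,v1)
Op 3: N1 marks N1=dead -> (dead,v2)
Op 4: N2 marks N2=suspect -> (suspect,v1)
Op 5: N2 marks N0=dead -> (dead,v1)
Op 6: N2 marks N0=alive -> (alive,v2)
Op 7: gossip N2<->N0 -> N2.N0=(alive,v2) N2.N1=(alive,v0) N2.N2=(suspect,v1) | N0.N0=(alive,v2) N0.N1=(alive,v0) N0.N2=(suspect,v1)
Op 8: gossip N0<->N1 -> N0.N0=(alive,v2) N0.N1=(dead,v2) N0.N2=(suspect,v1) | N1.N0=(alive,v2) N1.N1=(dead,v2) N1.N2=(suspect,v1)

Answer: alive 2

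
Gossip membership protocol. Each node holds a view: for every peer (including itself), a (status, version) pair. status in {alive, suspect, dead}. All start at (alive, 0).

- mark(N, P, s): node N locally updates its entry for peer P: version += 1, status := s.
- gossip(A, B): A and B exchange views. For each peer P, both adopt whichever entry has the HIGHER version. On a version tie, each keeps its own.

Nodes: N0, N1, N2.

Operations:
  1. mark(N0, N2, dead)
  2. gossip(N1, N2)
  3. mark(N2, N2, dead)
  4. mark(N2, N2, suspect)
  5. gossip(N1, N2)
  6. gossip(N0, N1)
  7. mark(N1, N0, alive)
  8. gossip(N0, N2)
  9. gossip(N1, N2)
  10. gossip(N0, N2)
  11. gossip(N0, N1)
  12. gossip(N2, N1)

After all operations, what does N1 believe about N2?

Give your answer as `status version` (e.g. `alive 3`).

Op 1: N0 marks N2=dead -> (dead,v1)
Op 2: gossip N1<->N2 -> N1.N0=(alive,v0) N1.N1=(alive,v0) N1.N2=(alive,v0) | N2.N0=(alive,v0) N2.N1=(alive,v0) N2.N2=(alive,v0)
Op 3: N2 marks N2=dead -> (dead,v1)
Op 4: N2 marks N2=suspect -> (suspect,v2)
Op 5: gossip N1<->N2 -> N1.N0=(alive,v0) N1.N1=(alive,v0) N1.N2=(suspect,v2) | N2.N0=(alive,v0) N2.N1=(alive,v0) N2.N2=(suspect,v2)
Op 6: gossip N0<->N1 -> N0.N0=(alive,v0) N0.N1=(alive,v0) N0.N2=(suspect,v2) | N1.N0=(alive,v0) N1.N1=(alive,v0) N1.N2=(suspect,v2)
Op 7: N1 marks N0=alive -> (alive,v1)
Op 8: gossip N0<->N2 -> N0.N0=(alive,v0) N0.N1=(alive,v0) N0.N2=(suspect,v2) | N2.N0=(alive,v0) N2.N1=(alive,v0) N2.N2=(suspect,v2)
Op 9: gossip N1<->N2 -> N1.N0=(alive,v1) N1.N1=(alive,v0) N1.N2=(suspect,v2) | N2.N0=(alive,v1) N2.N1=(alive,v0) N2.N2=(suspect,v2)
Op 10: gossip N0<->N2 -> N0.N0=(alive,v1) N0.N1=(alive,v0) N0.N2=(suspect,v2) | N2.N0=(alive,v1) N2.N1=(alive,v0) N2.N2=(suspect,v2)
Op 11: gossip N0<->N1 -> N0.N0=(alive,v1) N0.N1=(alive,v0) N0.N2=(suspect,v2) | N1.N0=(alive,v1) N1.N1=(alive,v0) N1.N2=(suspect,v2)
Op 12: gossip N2<->N1 -> N2.N0=(alive,v1) N2.N1=(alive,v0) N2.N2=(suspect,v2) | N1.N0=(alive,v1) N1.N1=(alive,v0) N1.N2=(suspect,v2)

Answer: suspect 2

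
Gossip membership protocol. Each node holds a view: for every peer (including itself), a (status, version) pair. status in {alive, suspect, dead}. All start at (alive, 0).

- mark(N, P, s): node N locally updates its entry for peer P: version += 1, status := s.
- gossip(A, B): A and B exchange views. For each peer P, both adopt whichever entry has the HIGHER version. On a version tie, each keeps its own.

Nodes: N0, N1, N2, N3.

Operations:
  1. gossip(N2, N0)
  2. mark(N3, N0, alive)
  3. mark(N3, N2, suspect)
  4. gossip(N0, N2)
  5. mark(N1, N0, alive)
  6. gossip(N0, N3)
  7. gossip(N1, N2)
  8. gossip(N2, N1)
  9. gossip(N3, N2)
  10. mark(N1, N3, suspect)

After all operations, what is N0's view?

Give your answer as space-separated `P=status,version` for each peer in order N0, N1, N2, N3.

Answer: N0=alive,1 N1=alive,0 N2=suspect,1 N3=alive,0

Derivation:
Op 1: gossip N2<->N0 -> N2.N0=(alive,v0) N2.N1=(alive,v0) N2.N2=(alive,v0) N2.N3=(alive,v0) | N0.N0=(alive,v0) N0.N1=(alive,v0) N0.N2=(alive,v0) N0.N3=(alive,v0)
Op 2: N3 marks N0=alive -> (alive,v1)
Op 3: N3 marks N2=suspect -> (suspect,v1)
Op 4: gossip N0<->N2 -> N0.N0=(alive,v0) N0.N1=(alive,v0) N0.N2=(alive,v0) N0.N3=(alive,v0) | N2.N0=(alive,v0) N2.N1=(alive,v0) N2.N2=(alive,v0) N2.N3=(alive,v0)
Op 5: N1 marks N0=alive -> (alive,v1)
Op 6: gossip N0<->N3 -> N0.N0=(alive,v1) N0.N1=(alive,v0) N0.N2=(suspect,v1) N0.N3=(alive,v0) | N3.N0=(alive,v1) N3.N1=(alive,v0) N3.N2=(suspect,v1) N3.N3=(alive,v0)
Op 7: gossip N1<->N2 -> N1.N0=(alive,v1) N1.N1=(alive,v0) N1.N2=(alive,v0) N1.N3=(alive,v0) | N2.N0=(alive,v1) N2.N1=(alive,v0) N2.N2=(alive,v0) N2.N3=(alive,v0)
Op 8: gossip N2<->N1 -> N2.N0=(alive,v1) N2.N1=(alive,v0) N2.N2=(alive,v0) N2.N3=(alive,v0) | N1.N0=(alive,v1) N1.N1=(alive,v0) N1.N2=(alive,v0) N1.N3=(alive,v0)
Op 9: gossip N3<->N2 -> N3.N0=(alive,v1) N3.N1=(alive,v0) N3.N2=(suspect,v1) N3.N3=(alive,v0) | N2.N0=(alive,v1) N2.N1=(alive,v0) N2.N2=(suspect,v1) N2.N3=(alive,v0)
Op 10: N1 marks N3=suspect -> (suspect,v1)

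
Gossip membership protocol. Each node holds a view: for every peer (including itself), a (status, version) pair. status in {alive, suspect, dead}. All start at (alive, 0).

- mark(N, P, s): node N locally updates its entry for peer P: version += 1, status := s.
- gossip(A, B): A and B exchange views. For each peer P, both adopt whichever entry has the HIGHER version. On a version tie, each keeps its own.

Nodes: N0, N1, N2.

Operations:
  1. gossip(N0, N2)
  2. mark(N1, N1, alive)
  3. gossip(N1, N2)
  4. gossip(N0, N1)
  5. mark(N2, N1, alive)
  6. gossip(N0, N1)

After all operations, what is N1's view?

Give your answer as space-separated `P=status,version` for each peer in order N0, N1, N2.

Op 1: gossip N0<->N2 -> N0.N0=(alive,v0) N0.N1=(alive,v0) N0.N2=(alive,v0) | N2.N0=(alive,v0) N2.N1=(alive,v0) N2.N2=(alive,v0)
Op 2: N1 marks N1=alive -> (alive,v1)
Op 3: gossip N1<->N2 -> N1.N0=(alive,v0) N1.N1=(alive,v1) N1.N2=(alive,v0) | N2.N0=(alive,v0) N2.N1=(alive,v1) N2.N2=(alive,v0)
Op 4: gossip N0<->N1 -> N0.N0=(alive,v0) N0.N1=(alive,v1) N0.N2=(alive,v0) | N1.N0=(alive,v0) N1.N1=(alive,v1) N1.N2=(alive,v0)
Op 5: N2 marks N1=alive -> (alive,v2)
Op 6: gossip N0<->N1 -> N0.N0=(alive,v0) N0.N1=(alive,v1) N0.N2=(alive,v0) | N1.N0=(alive,v0) N1.N1=(alive,v1) N1.N2=(alive,v0)

Answer: N0=alive,0 N1=alive,1 N2=alive,0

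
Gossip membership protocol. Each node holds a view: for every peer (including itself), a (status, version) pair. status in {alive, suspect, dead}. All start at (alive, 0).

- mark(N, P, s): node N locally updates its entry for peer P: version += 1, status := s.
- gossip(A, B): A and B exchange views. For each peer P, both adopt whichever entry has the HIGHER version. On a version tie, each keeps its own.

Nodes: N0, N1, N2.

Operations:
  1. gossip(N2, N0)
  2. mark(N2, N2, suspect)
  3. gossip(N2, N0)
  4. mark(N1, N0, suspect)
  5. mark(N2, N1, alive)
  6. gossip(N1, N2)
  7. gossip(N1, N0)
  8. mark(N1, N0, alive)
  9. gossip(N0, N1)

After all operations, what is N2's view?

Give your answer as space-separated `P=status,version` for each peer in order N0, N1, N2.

Answer: N0=suspect,1 N1=alive,1 N2=suspect,1

Derivation:
Op 1: gossip N2<->N0 -> N2.N0=(alive,v0) N2.N1=(alive,v0) N2.N2=(alive,v0) | N0.N0=(alive,v0) N0.N1=(alive,v0) N0.N2=(alive,v0)
Op 2: N2 marks N2=suspect -> (suspect,v1)
Op 3: gossip N2<->N0 -> N2.N0=(alive,v0) N2.N1=(alive,v0) N2.N2=(suspect,v1) | N0.N0=(alive,v0) N0.N1=(alive,v0) N0.N2=(suspect,v1)
Op 4: N1 marks N0=suspect -> (suspect,v1)
Op 5: N2 marks N1=alive -> (alive,v1)
Op 6: gossip N1<->N2 -> N1.N0=(suspect,v1) N1.N1=(alive,v1) N1.N2=(suspect,v1) | N2.N0=(suspect,v1) N2.N1=(alive,v1) N2.N2=(suspect,v1)
Op 7: gossip N1<->N0 -> N1.N0=(suspect,v1) N1.N1=(alive,v1) N1.N2=(suspect,v1) | N0.N0=(suspect,v1) N0.N1=(alive,v1) N0.N2=(suspect,v1)
Op 8: N1 marks N0=alive -> (alive,v2)
Op 9: gossip N0<->N1 -> N0.N0=(alive,v2) N0.N1=(alive,v1) N0.N2=(suspect,v1) | N1.N0=(alive,v2) N1.N1=(alive,v1) N1.N2=(suspect,v1)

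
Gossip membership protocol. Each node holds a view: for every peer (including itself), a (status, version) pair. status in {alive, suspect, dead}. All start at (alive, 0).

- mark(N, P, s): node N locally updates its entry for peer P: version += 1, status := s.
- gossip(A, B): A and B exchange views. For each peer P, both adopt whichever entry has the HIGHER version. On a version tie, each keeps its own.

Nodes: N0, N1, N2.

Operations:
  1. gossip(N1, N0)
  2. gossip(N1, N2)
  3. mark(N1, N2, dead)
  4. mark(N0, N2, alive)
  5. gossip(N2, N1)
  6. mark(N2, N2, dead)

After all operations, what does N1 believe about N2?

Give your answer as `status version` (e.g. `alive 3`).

Op 1: gossip N1<->N0 -> N1.N0=(alive,v0) N1.N1=(alive,v0) N1.N2=(alive,v0) | N0.N0=(alive,v0) N0.N1=(alive,v0) N0.N2=(alive,v0)
Op 2: gossip N1<->N2 -> N1.N0=(alive,v0) N1.N1=(alive,v0) N1.N2=(alive,v0) | N2.N0=(alive,v0) N2.N1=(alive,v0) N2.N2=(alive,v0)
Op 3: N1 marks N2=dead -> (dead,v1)
Op 4: N0 marks N2=alive -> (alive,v1)
Op 5: gossip N2<->N1 -> N2.N0=(alive,v0) N2.N1=(alive,v0) N2.N2=(dead,v1) | N1.N0=(alive,v0) N1.N1=(alive,v0) N1.N2=(dead,v1)
Op 6: N2 marks N2=dead -> (dead,v2)

Answer: dead 1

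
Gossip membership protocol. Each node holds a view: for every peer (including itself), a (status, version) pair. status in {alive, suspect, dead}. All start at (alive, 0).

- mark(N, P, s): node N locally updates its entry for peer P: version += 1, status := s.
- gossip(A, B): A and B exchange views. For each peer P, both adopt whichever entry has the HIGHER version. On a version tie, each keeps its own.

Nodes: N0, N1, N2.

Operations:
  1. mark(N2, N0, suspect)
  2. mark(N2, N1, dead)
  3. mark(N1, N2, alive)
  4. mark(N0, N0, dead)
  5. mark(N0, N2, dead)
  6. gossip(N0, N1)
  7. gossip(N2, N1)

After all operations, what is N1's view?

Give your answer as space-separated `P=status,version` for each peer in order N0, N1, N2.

Op 1: N2 marks N0=suspect -> (suspect,v1)
Op 2: N2 marks N1=dead -> (dead,v1)
Op 3: N1 marks N2=alive -> (alive,v1)
Op 4: N0 marks N0=dead -> (dead,v1)
Op 5: N0 marks N2=dead -> (dead,v1)
Op 6: gossip N0<->N1 -> N0.N0=(dead,v1) N0.N1=(alive,v0) N0.N2=(dead,v1) | N1.N0=(dead,v1) N1.N1=(alive,v0) N1.N2=(alive,v1)
Op 7: gossip N2<->N1 -> N2.N0=(suspect,v1) N2.N1=(dead,v1) N2.N2=(alive,v1) | N1.N0=(dead,v1) N1.N1=(dead,v1) N1.N2=(alive,v1)

Answer: N0=dead,1 N1=dead,1 N2=alive,1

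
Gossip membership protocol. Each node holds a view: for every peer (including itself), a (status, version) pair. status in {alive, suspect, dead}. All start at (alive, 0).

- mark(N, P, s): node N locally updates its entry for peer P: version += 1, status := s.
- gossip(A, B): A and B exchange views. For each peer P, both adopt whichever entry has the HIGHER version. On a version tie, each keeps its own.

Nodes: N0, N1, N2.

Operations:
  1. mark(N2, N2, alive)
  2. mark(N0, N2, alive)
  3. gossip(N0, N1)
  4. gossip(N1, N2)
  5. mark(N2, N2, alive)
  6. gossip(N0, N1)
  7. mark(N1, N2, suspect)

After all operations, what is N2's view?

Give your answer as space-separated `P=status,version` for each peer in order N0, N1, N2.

Answer: N0=alive,0 N1=alive,0 N2=alive,2

Derivation:
Op 1: N2 marks N2=alive -> (alive,v1)
Op 2: N0 marks N2=alive -> (alive,v1)
Op 3: gossip N0<->N1 -> N0.N0=(alive,v0) N0.N1=(alive,v0) N0.N2=(alive,v1) | N1.N0=(alive,v0) N1.N1=(alive,v0) N1.N2=(alive,v1)
Op 4: gossip N1<->N2 -> N1.N0=(alive,v0) N1.N1=(alive,v0) N1.N2=(alive,v1) | N2.N0=(alive,v0) N2.N1=(alive,v0) N2.N2=(alive,v1)
Op 5: N2 marks N2=alive -> (alive,v2)
Op 6: gossip N0<->N1 -> N0.N0=(alive,v0) N0.N1=(alive,v0) N0.N2=(alive,v1) | N1.N0=(alive,v0) N1.N1=(alive,v0) N1.N2=(alive,v1)
Op 7: N1 marks N2=suspect -> (suspect,v2)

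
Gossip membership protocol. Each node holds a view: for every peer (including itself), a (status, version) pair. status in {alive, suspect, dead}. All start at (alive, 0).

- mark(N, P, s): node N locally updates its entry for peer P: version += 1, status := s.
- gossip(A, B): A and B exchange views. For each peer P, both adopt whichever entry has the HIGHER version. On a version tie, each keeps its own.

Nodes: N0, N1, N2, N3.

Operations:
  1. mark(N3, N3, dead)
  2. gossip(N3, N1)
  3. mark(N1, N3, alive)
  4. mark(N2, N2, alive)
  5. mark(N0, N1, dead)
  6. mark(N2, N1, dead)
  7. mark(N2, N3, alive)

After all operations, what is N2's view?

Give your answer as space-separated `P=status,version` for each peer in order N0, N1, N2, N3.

Op 1: N3 marks N3=dead -> (dead,v1)
Op 2: gossip N3<->N1 -> N3.N0=(alive,v0) N3.N1=(alive,v0) N3.N2=(alive,v0) N3.N3=(dead,v1) | N1.N0=(alive,v0) N1.N1=(alive,v0) N1.N2=(alive,v0) N1.N3=(dead,v1)
Op 3: N1 marks N3=alive -> (alive,v2)
Op 4: N2 marks N2=alive -> (alive,v1)
Op 5: N0 marks N1=dead -> (dead,v1)
Op 6: N2 marks N1=dead -> (dead,v1)
Op 7: N2 marks N3=alive -> (alive,v1)

Answer: N0=alive,0 N1=dead,1 N2=alive,1 N3=alive,1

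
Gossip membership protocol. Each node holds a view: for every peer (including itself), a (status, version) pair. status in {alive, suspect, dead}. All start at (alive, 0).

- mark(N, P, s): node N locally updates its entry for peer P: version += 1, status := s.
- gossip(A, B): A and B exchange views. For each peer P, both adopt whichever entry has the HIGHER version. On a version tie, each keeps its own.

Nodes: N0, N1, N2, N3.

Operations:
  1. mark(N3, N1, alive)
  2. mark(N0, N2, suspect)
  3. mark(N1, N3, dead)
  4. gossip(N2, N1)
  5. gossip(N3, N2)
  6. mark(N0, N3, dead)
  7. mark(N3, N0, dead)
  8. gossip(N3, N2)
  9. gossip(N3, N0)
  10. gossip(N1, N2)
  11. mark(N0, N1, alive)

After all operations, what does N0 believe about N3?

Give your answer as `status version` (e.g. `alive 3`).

Answer: dead 1

Derivation:
Op 1: N3 marks N1=alive -> (alive,v1)
Op 2: N0 marks N2=suspect -> (suspect,v1)
Op 3: N1 marks N3=dead -> (dead,v1)
Op 4: gossip N2<->N1 -> N2.N0=(alive,v0) N2.N1=(alive,v0) N2.N2=(alive,v0) N2.N3=(dead,v1) | N1.N0=(alive,v0) N1.N1=(alive,v0) N1.N2=(alive,v0) N1.N3=(dead,v1)
Op 5: gossip N3<->N2 -> N3.N0=(alive,v0) N3.N1=(alive,v1) N3.N2=(alive,v0) N3.N3=(dead,v1) | N2.N0=(alive,v0) N2.N1=(alive,v1) N2.N2=(alive,v0) N2.N3=(dead,v1)
Op 6: N0 marks N3=dead -> (dead,v1)
Op 7: N3 marks N0=dead -> (dead,v1)
Op 8: gossip N3<->N2 -> N3.N0=(dead,v1) N3.N1=(alive,v1) N3.N2=(alive,v0) N3.N3=(dead,v1) | N2.N0=(dead,v1) N2.N1=(alive,v1) N2.N2=(alive,v0) N2.N3=(dead,v1)
Op 9: gossip N3<->N0 -> N3.N0=(dead,v1) N3.N1=(alive,v1) N3.N2=(suspect,v1) N3.N3=(dead,v1) | N0.N0=(dead,v1) N0.N1=(alive,v1) N0.N2=(suspect,v1) N0.N3=(dead,v1)
Op 10: gossip N1<->N2 -> N1.N0=(dead,v1) N1.N1=(alive,v1) N1.N2=(alive,v0) N1.N3=(dead,v1) | N2.N0=(dead,v1) N2.N1=(alive,v1) N2.N2=(alive,v0) N2.N3=(dead,v1)
Op 11: N0 marks N1=alive -> (alive,v2)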